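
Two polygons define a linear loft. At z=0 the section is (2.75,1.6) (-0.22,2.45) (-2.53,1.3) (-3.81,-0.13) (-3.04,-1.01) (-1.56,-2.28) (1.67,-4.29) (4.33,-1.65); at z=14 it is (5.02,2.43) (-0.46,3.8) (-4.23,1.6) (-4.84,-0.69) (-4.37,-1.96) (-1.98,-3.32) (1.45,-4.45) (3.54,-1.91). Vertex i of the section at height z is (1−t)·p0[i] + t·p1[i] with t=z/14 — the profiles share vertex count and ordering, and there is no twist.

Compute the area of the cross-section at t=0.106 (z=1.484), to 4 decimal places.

Cross-section at t=0.106: each vertex is (1-t)·p0[i] + t·p1[i].
  v1: (1-0.106)·(2.75,1.6) + 0.106·(5.02,2.43) = (2.9906,1.6880)
  v2: (1-0.106)·(-0.22,2.45) + 0.106·(-0.46,3.8) = (-0.2454,2.5931)
  v3: (1-0.106)·(-2.53,1.3) + 0.106·(-4.23,1.6) = (-2.7102,1.3318)
  v4: (1-0.106)·(-3.81,-0.13) + 0.106·(-4.84,-0.69) = (-3.9192,-0.1894)
  v5: (1-0.106)·(-3.04,-1.01) + 0.106·(-4.37,-1.96) = (-3.1810,-1.1107)
  v6: (1-0.106)·(-1.56,-2.28) + 0.106·(-1.98,-3.32) = (-1.6045,-2.3902)
  v7: (1-0.106)·(1.67,-4.29) + 0.106·(1.45,-4.45) = (1.6467,-4.3070)
  v8: (1-0.106)·(4.33,-1.65) + 0.106·(3.54,-1.91) = (4.2463,-1.6776)
Shoelace sum Σ(x_i·y_{i+1} − x_{i+1}·y_i):
  i=1: 2.9906·2.5931 − -0.2454·1.6880 = +8.1693 (running +8.1693)
  i=2: -0.2454·1.3318 − -2.7102·2.5931 = +6.7009 (running +14.8702)
  i=3: -2.7102·-0.1894 − -3.9192·1.3318 = +5.7328 (running +20.6030)
  i=4: -3.9192·-1.1107 − -3.1810·-0.1894 = +3.7507 (running +24.3537)
  i=5: -3.1810·-2.3902 − -1.6045·-1.1107 = +5.8212 (running +30.1748)
  i=6: -1.6045·-4.3070 − 1.6467·-2.3902 = +10.8466 (running +41.0214)
  i=7: 1.6467·-1.6776 − 4.2463·-4.3070 = +15.5261 (running +56.5475)
  i=8: 4.2463·1.6880 − 2.9906·-1.6776 = +12.1845 (running +68.7320)
Area = |Σ|/2 = |68.7320|/2 = 34.3660

Area at t=0.106: 34.3660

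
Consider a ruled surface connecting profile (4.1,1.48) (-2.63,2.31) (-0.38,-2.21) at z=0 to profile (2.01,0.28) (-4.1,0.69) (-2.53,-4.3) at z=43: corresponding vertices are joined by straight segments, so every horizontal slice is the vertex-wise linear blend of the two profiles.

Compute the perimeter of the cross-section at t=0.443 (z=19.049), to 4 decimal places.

Cross-section at t=0.443: each vertex is (1-t)·p0[i] + t·p1[i].
  v1: (1-0.443)·(4.1,1.48) + 0.443·(2.01,0.28) = (3.1741,0.9484)
  v2: (1-0.443)·(-2.63,2.31) + 0.443·(-4.1,0.69) = (-3.2812,1.5923)
  v3: (1-0.443)·(-0.38,-2.21) + 0.443·(-2.53,-4.3) = (-1.3324,-3.1359)
Perimeter = Σ |v_{i+1} − v_i|:
  edge 1→2: √(-6.4553² + 0.6439²) = 6.4874 (running 6.4874)
  edge 2→3: √(1.9488² + -4.7282²) = 5.1141 (running 11.6014)
  edge 3→1: √(4.5066² + 4.0843²) = 6.0820 (running 17.6834)
Perimeter = 17.6834

Perimeter at t=0.443: 17.6834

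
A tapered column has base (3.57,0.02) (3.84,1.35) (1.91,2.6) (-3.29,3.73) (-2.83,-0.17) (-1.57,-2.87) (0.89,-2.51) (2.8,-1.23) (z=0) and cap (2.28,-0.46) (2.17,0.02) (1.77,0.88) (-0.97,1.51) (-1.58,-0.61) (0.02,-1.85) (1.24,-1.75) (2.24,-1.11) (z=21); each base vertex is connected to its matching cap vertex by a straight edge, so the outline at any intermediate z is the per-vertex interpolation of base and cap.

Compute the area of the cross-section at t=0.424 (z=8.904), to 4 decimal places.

Cross-section at t=0.424: each vertex is (1-t)·p0[i] + t·p1[i].
  v1: (1-0.424)·(3.57,0.02) + 0.424·(2.28,-0.46) = (3.0230,-0.1835)
  v2: (1-0.424)·(3.84,1.35) + 0.424·(2.17,0.02) = (3.1319,0.7861)
  v3: (1-0.424)·(1.91,2.6) + 0.424·(1.77,0.88) = (1.8506,1.8707)
  v4: (1-0.424)·(-3.29,3.73) + 0.424·(-0.97,1.51) = (-2.3063,2.7887)
  v5: (1-0.424)·(-2.83,-0.17) + 0.424·(-1.58,-0.61) = (-2.3000,-0.3566)
  v6: (1-0.424)·(-1.57,-2.87) + 0.424·(0.02,-1.85) = (-0.8958,-2.4375)
  v7: (1-0.424)·(0.89,-2.51) + 0.424·(1.24,-1.75) = (1.0384,-2.1878)
  v8: (1-0.424)·(2.8,-1.23) + 0.424·(2.24,-1.11) = (2.5626,-1.1791)
Shoelace sum Σ(x_i·y_{i+1} − x_{i+1}·y_i):
  i=1: 3.0230·0.7861 − 3.1319·-0.1835 = +2.9511 (running +2.9511)
  i=2: 3.1319·1.8707 − 1.8506·0.7861 = +4.4042 (running +7.3553)
  i=3: 1.8506·2.7887 − -2.3063·1.8707 = +9.4754 (running +16.8307)
  i=4: -2.3063·-0.3566 − -2.3000·2.7887 = +7.2364 (running +24.0671)
  i=5: -2.3000·-2.4375 − -0.8958·-0.3566 = +5.2869 (running +29.3540)
  i=6: -0.8958·-2.1878 − 1.0384·-2.4375 = +4.4910 (running +33.8450)
  i=7: 1.0384·-1.1791 − 2.5626·-2.1878 = +4.3819 (running +38.2269)
  i=8: 2.5626·-0.1835 − 3.0230·-1.1791 = +3.0942 (running +41.3211)
Area = |Σ|/2 = |41.3211|/2 = 20.6606

Area at t=0.424: 20.6606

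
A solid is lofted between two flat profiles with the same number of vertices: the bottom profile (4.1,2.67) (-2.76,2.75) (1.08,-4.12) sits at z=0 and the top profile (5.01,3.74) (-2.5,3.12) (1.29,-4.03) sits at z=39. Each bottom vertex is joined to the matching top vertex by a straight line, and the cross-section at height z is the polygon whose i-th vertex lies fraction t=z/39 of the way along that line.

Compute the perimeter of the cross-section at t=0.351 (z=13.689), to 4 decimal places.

Perimeter at t=0.351: 22.8838

Cross-section at t=0.351: each vertex is (1-t)·p0[i] + t·p1[i].
  v1: (1-0.351)·(4.1,2.67) + 0.351·(5.01,3.74) = (4.4194,3.0456)
  v2: (1-0.351)·(-2.76,2.75) + 0.351·(-2.5,3.12) = (-2.6687,2.8799)
  v3: (1-0.351)·(1.08,-4.12) + 0.351·(1.29,-4.03) = (1.1537,-4.0884)
Perimeter = Σ |v_{i+1} − v_i|:
  edge 1→2: √(-7.0881² + -0.1657²) = 7.0901 (running 7.0901)
  edge 2→3: √(3.8224² + -6.9683²) = 7.9478 (running 15.0379)
  edge 3→1: √(3.2657² + 7.1340²) = 7.8459 (running 22.8838)
Perimeter = 22.8838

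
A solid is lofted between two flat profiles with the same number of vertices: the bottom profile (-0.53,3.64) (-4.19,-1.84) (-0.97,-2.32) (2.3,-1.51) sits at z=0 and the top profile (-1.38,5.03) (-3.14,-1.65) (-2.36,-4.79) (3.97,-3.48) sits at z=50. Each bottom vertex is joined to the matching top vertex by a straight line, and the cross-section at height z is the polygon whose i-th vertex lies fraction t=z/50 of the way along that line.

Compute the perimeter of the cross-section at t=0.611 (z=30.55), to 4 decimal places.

Cross-section at t=0.611: each vertex is (1-t)·p0[i] + t·p1[i].
  v1: (1-0.611)·(-0.53,3.64) + 0.611·(-1.38,5.03) = (-1.0494,4.4893)
  v2: (1-0.611)·(-4.19,-1.84) + 0.611·(-3.14,-1.65) = (-3.5485,-1.7239)
  v3: (1-0.611)·(-0.97,-2.32) + 0.611·(-2.36,-4.79) = (-1.8193,-3.8292)
  v4: (1-0.611)·(2.3,-1.51) + 0.611·(3.97,-3.48) = (3.3204,-2.7137)
Perimeter = Σ |v_{i+1} − v_i|:
  edge 1→2: √(-2.4991² + -6.2132²) = 6.6970 (running 6.6970)
  edge 2→3: √(1.7292² + -2.1053²) = 2.7244 (running 9.4213)
  edge 3→4: √(5.1397² + 1.1155²) = 5.2593 (running 14.6806)
  edge 4→1: √(-4.3697² + 7.2030²) = 8.4248 (running 23.1054)
Perimeter = 23.1054

Perimeter at t=0.611: 23.1054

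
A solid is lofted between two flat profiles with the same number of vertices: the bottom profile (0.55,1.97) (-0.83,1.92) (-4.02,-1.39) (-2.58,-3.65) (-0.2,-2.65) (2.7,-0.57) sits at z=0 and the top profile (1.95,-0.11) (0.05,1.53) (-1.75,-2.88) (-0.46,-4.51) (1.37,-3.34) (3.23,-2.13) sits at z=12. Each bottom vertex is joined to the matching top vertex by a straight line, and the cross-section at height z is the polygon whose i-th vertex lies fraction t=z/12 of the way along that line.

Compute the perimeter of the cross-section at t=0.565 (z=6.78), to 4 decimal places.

Cross-section at t=0.565: each vertex is (1-t)·p0[i] + t·p1[i].
  v1: (1-0.565)·(0.55,1.97) + 0.565·(1.95,-0.11) = (1.3410,0.7948)
  v2: (1-0.565)·(-0.83,1.92) + 0.565·(0.05,1.53) = (-0.3328,1.6997)
  v3: (1-0.565)·(-4.02,-1.39) + 0.565·(-1.75,-2.88) = (-2.7374,-2.2318)
  v4: (1-0.565)·(-2.58,-3.65) + 0.565·(-0.46,-4.51) = (-1.3822,-4.1359)
  v5: (1-0.565)·(-0.2,-2.65) + 0.565·(1.37,-3.34) = (0.6870,-3.0398)
  v6: (1-0.565)·(2.7,-0.57) + 0.565·(3.23,-2.13) = (2.9995,-1.4514)
Perimeter = Σ |v_{i+1} − v_i|:
  edge 1→2: √(-1.6738² + 0.9049²) = 1.9027 (running 1.9027)
  edge 2→3: √(-2.4046² + -3.9315²) = 4.6086 (running 6.5113)
  edge 3→4: √(1.3552² + -1.9040²) = 2.3371 (running 8.8484)
  edge 4→5: √(2.0693² + 1.0960²) = 2.3416 (running 11.1900)
  edge 5→6: √(2.3124² + 1.5884²) = 2.8054 (running 13.9954)
  edge 6→1: √(-1.6585² + 2.2462²) = 2.7921 (running 16.7876)
Perimeter = 16.7876

Perimeter at t=0.565: 16.7876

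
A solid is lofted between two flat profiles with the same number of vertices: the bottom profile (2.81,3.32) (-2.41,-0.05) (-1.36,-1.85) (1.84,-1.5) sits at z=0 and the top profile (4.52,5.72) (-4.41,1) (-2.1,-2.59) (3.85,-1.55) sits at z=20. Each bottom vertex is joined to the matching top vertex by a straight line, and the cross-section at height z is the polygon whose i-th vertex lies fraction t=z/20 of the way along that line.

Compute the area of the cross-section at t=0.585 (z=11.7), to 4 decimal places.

Cross-section at t=0.585: each vertex is (1-t)·p0[i] + t·p1[i].
  v1: (1-0.585)·(2.81,3.32) + 0.585·(4.52,5.72) = (3.8103,4.7240)
  v2: (1-0.585)·(-2.41,-0.05) + 0.585·(-4.41,1) = (-3.5800,0.5642)
  v3: (1-0.585)·(-1.36,-1.85) + 0.585·(-2.1,-2.59) = (-1.7929,-2.2829)
  v4: (1-0.585)·(1.84,-1.5) + 0.585·(3.85,-1.55) = (3.0159,-1.5292)
Shoelace sum Σ(x_i·y_{i+1} − x_{i+1}·y_i):
  i=1: 3.8103·0.5642 − -3.5800·4.7240 = +19.0619 (running +19.0619)
  i=2: -3.5800·-2.2829 − -1.7929·0.5642 = +9.1844 (running +28.2463)
  i=3: -1.7929·-1.5292 − 3.0159·-2.2829 = +9.6267 (running +37.8730)
  i=4: 3.0159·4.7240 − 3.8103·-1.5292 = +20.0739 (running +57.9469)
Area = |Σ|/2 = |57.9469|/2 = 28.9734

Area at t=0.585: 28.9734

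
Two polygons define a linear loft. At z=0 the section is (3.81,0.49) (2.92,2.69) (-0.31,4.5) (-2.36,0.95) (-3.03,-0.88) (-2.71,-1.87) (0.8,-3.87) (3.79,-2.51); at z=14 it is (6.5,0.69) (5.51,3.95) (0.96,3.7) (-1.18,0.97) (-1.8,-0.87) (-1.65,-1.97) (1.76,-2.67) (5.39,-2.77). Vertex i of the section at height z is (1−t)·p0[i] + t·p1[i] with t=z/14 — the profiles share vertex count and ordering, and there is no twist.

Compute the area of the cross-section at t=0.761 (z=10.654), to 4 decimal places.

Area at t=0.761: 42.6227

Cross-section at t=0.761: each vertex is (1-t)·p0[i] + t·p1[i].
  v1: (1-0.761)·(3.81,0.49) + 0.761·(6.5,0.69) = (5.8571,0.6422)
  v2: (1-0.761)·(2.92,2.69) + 0.761·(5.51,3.95) = (4.8910,3.6489)
  v3: (1-0.761)·(-0.31,4.5) + 0.761·(0.96,3.7) = (0.6565,3.8912)
  v4: (1-0.761)·(-2.36,0.95) + 0.761·(-1.18,0.97) = (-1.4620,0.9652)
  v5: (1-0.761)·(-3.03,-0.88) + 0.761·(-1.8,-0.87) = (-2.0940,-0.8724)
  v6: (1-0.761)·(-2.71,-1.87) + 0.761·(-1.65,-1.97) = (-1.9033,-1.9461)
  v7: (1-0.761)·(0.8,-3.87) + 0.761·(1.76,-2.67) = (1.5306,-2.9568)
  v8: (1-0.761)·(3.79,-2.51) + 0.761·(5.39,-2.77) = (5.0076,-2.7079)
Shoelace sum Σ(x_i·y_{i+1} − x_{i+1}·y_i):
  i=1: 5.8571·3.6489 − 4.8910·0.6422 = +18.2307 (running +18.2307)
  i=2: 4.8910·3.8912 − 0.6565·3.6489 = +16.6365 (running +34.8672)
  i=3: 0.6565·0.9652 − -1.4620·3.8912 = +6.3227 (running +41.1898)
  i=4: -1.4620·-0.8724 − -2.0940·0.9652 = +3.2966 (running +44.4864)
  i=5: -2.0940·-1.9461 − -1.9033·-0.8724 = +2.4146 (running +46.9010)
  i=6: -1.9033·-2.9568 − 1.5306·-1.9461 = +8.6064 (running +55.5074)
  i=7: 1.5306·-2.7079 − 5.0076·-2.9568 = +10.6619 (running +66.1694)
  i=8: 5.0076·0.6422 − 5.8571·-2.7079 = +19.0761 (running +85.2454)
Area = |Σ|/2 = |85.2454|/2 = 42.6227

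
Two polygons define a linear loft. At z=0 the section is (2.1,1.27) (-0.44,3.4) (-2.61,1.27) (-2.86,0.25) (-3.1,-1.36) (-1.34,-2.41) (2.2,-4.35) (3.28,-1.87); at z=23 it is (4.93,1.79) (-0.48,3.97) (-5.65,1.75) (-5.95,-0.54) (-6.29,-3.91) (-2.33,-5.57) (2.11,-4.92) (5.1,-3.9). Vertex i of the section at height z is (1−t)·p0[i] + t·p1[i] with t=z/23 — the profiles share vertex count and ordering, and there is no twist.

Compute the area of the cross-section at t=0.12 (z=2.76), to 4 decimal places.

Cross-section at t=0.12: each vertex is (1-t)·p0[i] + t·p1[i].
  v1: (1-0.12)·(2.1,1.27) + 0.12·(4.93,1.79) = (2.4396,1.3324)
  v2: (1-0.12)·(-0.44,3.4) + 0.12·(-0.48,3.97) = (-0.4448,3.4684)
  v3: (1-0.12)·(-2.61,1.27) + 0.12·(-5.65,1.75) = (-2.9748,1.3276)
  v4: (1-0.12)·(-2.86,0.25) + 0.12·(-5.95,-0.54) = (-3.2308,0.1552)
  v5: (1-0.12)·(-3.1,-1.36) + 0.12·(-6.29,-3.91) = (-3.4828,-1.6660)
  v6: (1-0.12)·(-1.34,-2.41) + 0.12·(-2.33,-5.57) = (-1.4588,-2.7892)
  v7: (1-0.12)·(2.2,-4.35) + 0.12·(2.11,-4.92) = (2.1892,-4.4184)
  v8: (1-0.12)·(3.28,-1.87) + 0.12·(5.1,-3.9) = (3.4984,-2.1136)
Shoelace sum Σ(x_i·y_{i+1} − x_{i+1}·y_i):
  i=1: 2.4396·3.4684 − -0.4448·1.3324 = +9.0542 (running +9.0542)
  i=2: -0.4448·1.3276 − -2.9748·3.4684 = +9.7273 (running +18.7814)
  i=3: -2.9748·0.1552 − -3.2308·1.3276 = +3.8275 (running +22.6090)
  i=4: -3.2308·-1.6660 − -3.4828·0.1552 = +5.9230 (running +28.5320)
  i=5: -3.4828·-2.7892 − -1.4588·-1.6660 = +7.2839 (running +35.8159)
  i=6: -1.4588·-4.4184 − 2.1892·-2.7892 = +12.5517 (running +48.3675)
  i=7: 2.1892·-2.1136 − 3.4984·-4.4184 = +10.8302 (running +59.1978)
  i=8: 3.4984·1.3324 − 2.4396·-2.1136 = +9.8176 (running +69.0154)
Area = |Σ|/2 = |69.0154|/2 = 34.5077

Area at t=0.12: 34.5077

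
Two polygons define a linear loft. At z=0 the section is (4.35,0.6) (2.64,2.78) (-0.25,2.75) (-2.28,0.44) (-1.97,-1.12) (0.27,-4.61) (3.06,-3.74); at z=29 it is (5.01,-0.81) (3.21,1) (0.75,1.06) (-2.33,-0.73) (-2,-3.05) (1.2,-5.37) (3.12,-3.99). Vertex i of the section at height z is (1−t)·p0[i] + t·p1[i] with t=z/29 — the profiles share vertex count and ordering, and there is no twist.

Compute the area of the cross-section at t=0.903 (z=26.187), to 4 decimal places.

Area at t=0.903: 31.1261

Cross-section at t=0.903: each vertex is (1-t)·p0[i] + t·p1[i].
  v1: (1-0.903)·(4.35,0.6) + 0.903·(5.01,-0.81) = (4.9460,-0.6732)
  v2: (1-0.903)·(2.64,2.78) + 0.903·(3.21,1) = (3.1547,1.1727)
  v3: (1-0.903)·(-0.25,2.75) + 0.903·(0.75,1.06) = (0.6530,1.2239)
  v4: (1-0.903)·(-2.28,0.44) + 0.903·(-2.33,-0.73) = (-2.3251,-0.6165)
  v5: (1-0.903)·(-1.97,-1.12) + 0.903·(-2,-3.05) = (-1.9971,-2.8628)
  v6: (1-0.903)·(0.27,-4.61) + 0.903·(1.2,-5.37) = (1.1098,-5.2963)
  v7: (1-0.903)·(3.06,-3.74) + 0.903·(3.12,-3.99) = (3.1142,-3.9658)
Shoelace sum Σ(x_i·y_{i+1} − x_{i+1}·y_i):
  i=1: 4.9460·1.1727 − 3.1547·-0.6732 = +7.9238 (running +7.9238)
  i=2: 3.1547·1.2239 − 0.6530·1.1727 = +3.0954 (running +11.0192)
  i=3: 0.6530·-0.6165 − -2.3251·1.2239 = +2.4432 (running +13.4624)
  i=4: -2.3251·-2.8628 − -1.9971·-0.6165 = +5.4252 (running +18.8876)
  i=5: -1.9971·-5.2963 − 1.1098·-2.8628 = +13.7542 (running +32.6419)
  i=6: 1.1098·-3.9658 − 3.1142·-5.2963 = +12.0924 (running +44.7343)
  i=7: 3.1142·-0.6732 − 4.9460·-3.9658 = +17.5180 (running +62.2522)
Area = |Σ|/2 = |62.2522|/2 = 31.1261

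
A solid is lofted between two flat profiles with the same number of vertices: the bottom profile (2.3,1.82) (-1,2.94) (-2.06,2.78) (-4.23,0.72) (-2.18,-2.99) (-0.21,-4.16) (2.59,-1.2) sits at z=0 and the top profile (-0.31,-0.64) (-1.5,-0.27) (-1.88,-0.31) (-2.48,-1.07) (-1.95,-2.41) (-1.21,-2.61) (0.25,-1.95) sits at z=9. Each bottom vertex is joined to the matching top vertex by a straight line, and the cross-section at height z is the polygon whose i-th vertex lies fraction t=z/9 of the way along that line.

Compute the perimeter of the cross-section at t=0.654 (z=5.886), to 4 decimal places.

Perimeter at t=0.654: 12.3633

Cross-section at t=0.654: each vertex is (1-t)·p0[i] + t·p1[i].
  v1: (1-0.654)·(2.3,1.82) + 0.654·(-0.31,-0.64) = (0.5931,0.2112)
  v2: (1-0.654)·(-1,2.94) + 0.654·(-1.5,-0.27) = (-1.3270,0.8407)
  v3: (1-0.654)·(-2.06,2.78) + 0.654·(-1.88,-0.31) = (-1.9423,0.7591)
  v4: (1-0.654)·(-4.23,0.72) + 0.654·(-2.48,-1.07) = (-3.0855,-0.4507)
  v5: (1-0.654)·(-2.18,-2.99) + 0.654·(-1.95,-2.41) = (-2.0296,-2.6107)
  v6: (1-0.654)·(-0.21,-4.16) + 0.654·(-1.21,-2.61) = (-0.8640,-3.1463)
  v7: (1-0.654)·(2.59,-1.2) + 0.654·(0.25,-1.95) = (1.0596,-1.6905)
Perimeter = Σ |v_{i+1} − v_i|:
  edge 1→2: √(-1.9201² + 0.6295²) = 2.0206 (running 2.0206)
  edge 2→3: √(-0.6153² + -0.0815²) = 0.6207 (running 2.6413)
  edge 3→4: √(-1.1432² + -1.2098²) = 1.6645 (running 4.3058)
  edge 4→5: √(1.0559² + -2.1600²) = 2.4043 (running 6.7101)
  edge 5→6: √(1.1656² + -0.5356²) = 1.2828 (running 7.9928)
  edge 6→7: √(1.9236² + 1.4558²) = 2.4124 (running 10.4052)
  edge 7→1: √(-0.4666² + 1.9017²) = 1.9581 (running 12.3633)
Perimeter = 12.3633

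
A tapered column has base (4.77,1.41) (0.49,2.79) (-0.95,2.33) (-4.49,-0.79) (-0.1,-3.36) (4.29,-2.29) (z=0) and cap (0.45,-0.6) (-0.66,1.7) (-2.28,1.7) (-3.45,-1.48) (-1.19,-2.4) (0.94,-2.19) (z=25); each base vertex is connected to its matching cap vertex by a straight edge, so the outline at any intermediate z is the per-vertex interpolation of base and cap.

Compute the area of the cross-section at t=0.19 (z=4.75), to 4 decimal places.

Area at t=0.19: 31.3057

Cross-section at t=0.19: each vertex is (1-t)·p0[i] + t·p1[i].
  v1: (1-0.19)·(4.77,1.41) + 0.19·(0.45,-0.6) = (3.9492,1.0281)
  v2: (1-0.19)·(0.49,2.79) + 0.19·(-0.66,1.7) = (0.2715,2.5829)
  v3: (1-0.19)·(-0.95,2.33) + 0.19·(-2.28,1.7) = (-1.2027,2.2103)
  v4: (1-0.19)·(-4.49,-0.79) + 0.19·(-3.45,-1.48) = (-4.2924,-0.9211)
  v5: (1-0.19)·(-0.1,-3.36) + 0.19·(-1.19,-2.4) = (-0.3071,-3.1776)
  v6: (1-0.19)·(4.29,-2.29) + 0.19·(0.94,-2.19) = (3.6535,-2.2710)
Shoelace sum Σ(x_i·y_{i+1} − x_{i+1}·y_i):
  i=1: 3.9492·2.5829 − 0.2715·1.0281 = +9.9213 (running +9.9213)
  i=2: 0.2715·2.2103 − -1.2027·2.5829 = +3.7066 (running +13.6278)
  i=3: -1.2027·-0.9211 − -4.2924·2.2103 = +10.5953 (running +24.2231)
  i=4: -4.2924·-3.1776 − -0.3071·-0.9211 = +13.3567 (running +37.5798)
  i=5: -0.3071·-2.2710 − 3.6535·-3.1776 = +12.3068 (running +49.8866)
  i=6: 3.6535·1.0281 − 3.9492·-2.2710 = +12.7248 (running +62.6114)
Area = |Σ|/2 = |62.6114|/2 = 31.3057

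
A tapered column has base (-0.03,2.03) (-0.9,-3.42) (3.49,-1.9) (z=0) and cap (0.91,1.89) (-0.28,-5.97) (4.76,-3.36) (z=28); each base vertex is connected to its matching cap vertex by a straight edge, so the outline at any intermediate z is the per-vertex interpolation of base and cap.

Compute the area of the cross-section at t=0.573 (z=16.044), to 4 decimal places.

Cross-section at t=0.573: each vertex is (1-t)·p0[i] + t·p1[i].
  v1: (1-0.573)·(-0.03,2.03) + 0.573·(0.91,1.89) = (0.5086,1.9498)
  v2: (1-0.573)·(-0.9,-3.42) + 0.573·(-0.28,-5.97) = (-0.5447,-4.8811)
  v3: (1-0.573)·(3.49,-1.9) + 0.573·(4.76,-3.36) = (4.2177,-2.7366)
Shoelace sum Σ(x_i·y_{i+1} − x_{i+1}·y_i):
  i=1: 0.5086·-4.8811 − -0.5447·1.9498 = -1.4205 (running -1.4205)
  i=2: -0.5447·-2.7366 − 4.2177·-4.8811 = +22.0780 (running +20.6575)
  i=3: 4.2177·1.9498 − 0.5086·-2.7366 = +9.6155 (running +30.2730)
Area = |Σ|/2 = |30.2730|/2 = 15.1365

Area at t=0.573: 15.1365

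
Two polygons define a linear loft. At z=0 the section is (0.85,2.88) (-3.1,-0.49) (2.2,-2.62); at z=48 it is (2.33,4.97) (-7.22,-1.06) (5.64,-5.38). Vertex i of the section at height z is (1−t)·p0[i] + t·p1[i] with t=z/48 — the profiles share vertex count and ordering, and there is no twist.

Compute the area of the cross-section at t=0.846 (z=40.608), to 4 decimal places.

Area at t=0.846: 50.1674

Cross-section at t=0.846: each vertex is (1-t)·p0[i] + t·p1[i].
  v1: (1-0.846)·(0.85,2.88) + 0.846·(2.33,4.97) = (2.1021,4.6481)
  v2: (1-0.846)·(-3.1,-0.49) + 0.846·(-7.22,-1.06) = (-6.5855,-0.9722)
  v3: (1-0.846)·(2.2,-2.62) + 0.846·(5.64,-5.38) = (5.1102,-4.9550)
Shoelace sum Σ(x_i·y_{i+1} − x_{i+1}·y_i):
  i=1: 2.1021·-0.9722 − -6.5855·4.6481 = +28.5667 (running +28.5667)
  i=2: -6.5855·-4.9550 − 5.1102·-0.9722 = +37.5993 (running +66.1660)
  i=3: 5.1102·4.6481 − 2.1021·-4.9550 = +34.1688 (running +100.3348)
Area = |Σ|/2 = |100.3348|/2 = 50.1674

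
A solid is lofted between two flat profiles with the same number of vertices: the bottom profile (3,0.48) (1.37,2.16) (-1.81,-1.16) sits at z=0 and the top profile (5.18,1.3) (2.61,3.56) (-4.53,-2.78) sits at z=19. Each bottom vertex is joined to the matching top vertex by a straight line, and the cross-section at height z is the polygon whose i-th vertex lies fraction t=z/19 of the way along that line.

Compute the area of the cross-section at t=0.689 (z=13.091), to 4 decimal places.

Cross-section at t=0.689: each vertex is (1-t)·p0[i] + t·p1[i].
  v1: (1-0.689)·(3,0.48) + 0.689·(5.18,1.3) = (4.5020,1.0450)
  v2: (1-0.689)·(1.37,2.16) + 0.689·(2.61,3.56) = (2.2244,3.1246)
  v3: (1-0.689)·(-1.81,-1.16) + 0.689·(-4.53,-2.78) = (-3.6841,-2.2762)
Shoelace sum Σ(x_i·y_{i+1} − x_{i+1}·y_i):
  i=1: 4.5020·3.1246 − 2.2244·1.0450 = +11.7426 (running +11.7426)
  i=2: 2.2244·-2.2762 − -3.6841·3.1246 = +6.4482 (running +18.1908)
  i=3: -3.6841·1.0450 − 4.5020·-2.2762 = +6.3976 (running +24.5885)
Area = |Σ|/2 = |24.5885|/2 = 12.2942

Area at t=0.689: 12.2942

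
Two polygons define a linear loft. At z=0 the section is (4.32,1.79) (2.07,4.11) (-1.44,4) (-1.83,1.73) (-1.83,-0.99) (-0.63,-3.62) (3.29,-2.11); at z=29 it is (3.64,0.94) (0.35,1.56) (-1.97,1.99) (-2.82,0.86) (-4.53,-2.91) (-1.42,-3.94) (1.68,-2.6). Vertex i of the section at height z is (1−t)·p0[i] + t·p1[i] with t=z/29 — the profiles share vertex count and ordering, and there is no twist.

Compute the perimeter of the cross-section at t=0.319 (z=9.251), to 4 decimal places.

Perimeter at t=0.319: 22.0845

Cross-section at t=0.319: each vertex is (1-t)·p0[i] + t·p1[i].
  v1: (1-0.319)·(4.32,1.79) + 0.319·(3.64,0.94) = (4.1031,1.5189)
  v2: (1-0.319)·(2.07,4.11) + 0.319·(0.35,1.56) = (1.5213,3.2966)
  v3: (1-0.319)·(-1.44,4) + 0.319·(-1.97,1.99) = (-1.6091,3.3588)
  v4: (1-0.319)·(-1.83,1.73) + 0.319·(-2.82,0.86) = (-2.1458,1.4525)
  v5: (1-0.319)·(-1.83,-0.99) + 0.319·(-4.53,-2.91) = (-2.6913,-1.6025)
  v6: (1-0.319)·(-0.63,-3.62) + 0.319·(-1.42,-3.94) = (-0.8820,-3.7221)
  v7: (1-0.319)·(3.29,-2.11) + 0.319·(1.68,-2.6) = (2.7764,-2.2663)
Perimeter = Σ |v_{i+1} − v_i|:
  edge 1→2: √(-2.5818² + 1.7777²) = 3.1346 (running 3.1346)
  edge 2→3: √(-3.1304² + 0.0623²) = 3.1310 (running 6.2656)
  edge 3→4: √(-0.5367² + -1.9063²) = 1.9805 (running 8.2461)
  edge 4→5: √(-0.5455² + -3.0550²) = 3.1033 (running 11.3493)
  edge 5→6: √(1.8093² + -2.1196²) = 2.7868 (running 14.1361)
  edge 6→7: √(3.6584² + 1.4558²) = 3.9374 (running 18.0736)
  edge 7→1: √(1.3267² + 3.7852²) = 4.0109 (running 22.0845)
Perimeter = 22.0845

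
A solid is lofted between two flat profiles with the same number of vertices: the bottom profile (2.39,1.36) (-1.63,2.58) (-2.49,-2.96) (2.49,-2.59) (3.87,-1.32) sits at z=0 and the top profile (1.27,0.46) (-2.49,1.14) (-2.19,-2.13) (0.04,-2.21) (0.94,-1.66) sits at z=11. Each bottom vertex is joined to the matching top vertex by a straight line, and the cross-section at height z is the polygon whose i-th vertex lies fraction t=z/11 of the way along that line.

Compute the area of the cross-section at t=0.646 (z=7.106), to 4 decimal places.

Cross-section at t=0.646: each vertex is (1-t)·p0[i] + t·p1[i].
  v1: (1-0.646)·(2.39,1.36) + 0.646·(1.27,0.46) = (1.6665,0.7786)
  v2: (1-0.646)·(-1.63,2.58) + 0.646·(-2.49,1.14) = (-2.1856,1.6498)
  v3: (1-0.646)·(-2.49,-2.96) + 0.646·(-2.19,-2.13) = (-2.2962,-2.4238)
  v4: (1-0.646)·(2.49,-2.59) + 0.646·(0.04,-2.21) = (0.9073,-2.3445)
  v5: (1-0.646)·(3.87,-1.32) + 0.646·(0.94,-1.66) = (1.9772,-1.5396)
Shoelace sum Σ(x_i·y_{i+1} − x_{i+1}·y_i):
  i=1: 1.6665·1.6498 − -2.1856·0.7786 = +4.4510 (running +4.4510)
  i=2: -2.1856·-2.4238 − -2.2962·1.6498 = +9.0856 (running +13.5366)
  i=3: -2.2962·-2.3445 − 0.9073·-2.4238 = +7.5826 (running +21.1192)
  i=4: 0.9073·-1.5396 − 1.9772·-2.3445 = +3.2387 (running +24.3579)
  i=5: 1.9772·0.7786 − 1.6665·-1.5396 = +4.1052 (running +28.4631)
Area = |Σ|/2 = |28.4631|/2 = 14.2316

Area at t=0.646: 14.2316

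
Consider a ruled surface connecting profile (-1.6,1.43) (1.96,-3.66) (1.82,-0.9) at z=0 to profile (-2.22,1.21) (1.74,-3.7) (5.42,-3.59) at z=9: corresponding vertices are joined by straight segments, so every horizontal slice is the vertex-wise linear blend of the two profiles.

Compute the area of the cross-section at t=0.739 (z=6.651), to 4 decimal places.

Cross-section at t=0.739: each vertex is (1-t)·p0[i] + t·p1[i].
  v1: (1-0.739)·(-1.6,1.43) + 0.739·(-2.22,1.21) = (-2.0582,1.2674)
  v2: (1-0.739)·(1.96,-3.66) + 0.739·(1.74,-3.7) = (1.7974,-3.6896)
  v3: (1-0.739)·(1.82,-0.9) + 0.739·(5.42,-3.59) = (4.4804,-2.8879)
Shoelace sum Σ(x_i·y_{i+1} − x_{i+1}·y_i):
  i=1: -2.0582·-3.6896 − 1.7974·1.2674 = +5.3157 (running +5.3157)
  i=2: 1.7974·-2.8879 − 4.4804·-3.6896 = +11.3399 (running +16.6556)
  i=3: 4.4804·1.2674 − -2.0582·-2.8879 = -0.2653 (running +16.3903)
Area = |Σ|/2 = |16.3903|/2 = 8.1952

Area at t=0.739: 8.1952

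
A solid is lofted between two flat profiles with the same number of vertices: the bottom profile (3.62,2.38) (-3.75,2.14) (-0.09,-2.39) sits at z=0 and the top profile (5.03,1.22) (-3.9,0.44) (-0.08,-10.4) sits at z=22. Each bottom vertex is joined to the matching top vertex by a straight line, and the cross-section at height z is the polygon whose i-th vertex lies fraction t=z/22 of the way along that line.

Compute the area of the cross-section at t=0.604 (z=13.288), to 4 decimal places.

Cross-section at t=0.604: each vertex is (1-t)·p0[i] + t·p1[i].
  v1: (1-0.604)·(3.62,2.38) + 0.604·(5.03,1.22) = (4.4716,1.6794)
  v2: (1-0.604)·(-3.75,2.14) + 0.604·(-3.9,0.44) = (-3.8406,1.1132)
  v3: (1-0.604)·(-0.09,-2.39) + 0.604·(-0.08,-10.4) = (-0.0840,-7.2280)
Shoelace sum Σ(x_i·y_{i+1} − x_{i+1}·y_i):
  i=1: 4.4716·1.1132 − -3.8406·1.6794 = +11.4276 (running +11.4276)
  i=2: -3.8406·-7.2280 − -0.0840·1.1132 = +27.8535 (running +39.2811)
  i=3: -0.0840·1.6794 − 4.4716·-7.2280 = +32.1802 (running +71.4612)
Area = |Σ|/2 = |71.4612|/2 = 35.7306

Area at t=0.604: 35.7306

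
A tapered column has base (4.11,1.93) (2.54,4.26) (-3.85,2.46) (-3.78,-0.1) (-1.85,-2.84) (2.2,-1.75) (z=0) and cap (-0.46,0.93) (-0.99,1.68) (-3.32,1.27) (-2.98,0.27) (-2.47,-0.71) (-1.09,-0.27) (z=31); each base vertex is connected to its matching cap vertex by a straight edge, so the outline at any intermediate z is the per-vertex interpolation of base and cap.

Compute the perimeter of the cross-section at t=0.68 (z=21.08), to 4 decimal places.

Cross-section at t=0.68: each vertex is (1-t)·p0[i] + t·p1[i].
  v1: (1-0.68)·(4.11,1.93) + 0.68·(-0.46,0.93) = (1.0024,1.2500)
  v2: (1-0.68)·(2.54,4.26) + 0.68·(-0.99,1.68) = (0.1396,2.5056)
  v3: (1-0.68)·(-3.85,2.46) + 0.68·(-3.32,1.27) = (-3.4896,1.6508)
  v4: (1-0.68)·(-3.78,-0.1) + 0.68·(-2.98,0.27) = (-3.2360,0.1516)
  v5: (1-0.68)·(-1.85,-2.84) + 0.68·(-2.47,-0.71) = (-2.2716,-1.3916)
  v6: (1-0.68)·(2.2,-1.75) + 0.68·(-1.09,-0.27) = (-0.0372,-0.7436)
Perimeter = Σ |v_{i+1} − v_i|:
  edge 1→2: √(-0.8628² + 1.2556²) = 1.5235 (running 1.5235)
  edge 2→3: √(-3.6292² + -0.8548²) = 3.7285 (running 5.2520)
  edge 3→4: √(0.2536² + -1.4992²) = 1.5205 (running 6.7725)
  edge 4→5: √(0.9644² + -1.5432²) = 1.8198 (running 8.5922)
  edge 5→6: √(2.2344² + 0.6480²) = 2.3265 (running 10.9187)
  edge 6→1: √(1.0396² + 1.9936²) = 2.2484 (running 13.1671)
Perimeter = 13.1671

Perimeter at t=0.68: 13.1671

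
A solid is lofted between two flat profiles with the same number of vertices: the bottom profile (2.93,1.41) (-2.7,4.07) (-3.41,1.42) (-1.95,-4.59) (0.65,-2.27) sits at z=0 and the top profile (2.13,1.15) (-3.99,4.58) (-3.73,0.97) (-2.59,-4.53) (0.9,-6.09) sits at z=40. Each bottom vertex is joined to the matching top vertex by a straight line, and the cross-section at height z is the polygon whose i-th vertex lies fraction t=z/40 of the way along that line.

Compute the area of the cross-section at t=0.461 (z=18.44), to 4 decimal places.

Area at t=0.461: 34.7014

Cross-section at t=0.461: each vertex is (1-t)·p0[i] + t·p1[i].
  v1: (1-0.461)·(2.93,1.41) + 0.461·(2.13,1.15) = (2.5612,1.2901)
  v2: (1-0.461)·(-2.7,4.07) + 0.461·(-3.99,4.58) = (-3.2947,4.3051)
  v3: (1-0.461)·(-3.41,1.42) + 0.461·(-3.73,0.97) = (-3.5575,1.2125)
  v4: (1-0.461)·(-1.95,-4.59) + 0.461·(-2.59,-4.53) = (-2.2450,-4.5623)
  v5: (1-0.461)·(0.65,-2.27) + 0.461·(0.9,-6.09) = (0.7652,-4.0310)
Shoelace sum Σ(x_i·y_{i+1} − x_{i+1}·y_i):
  i=1: 2.5612·4.3051 − -3.2947·1.2901 = +15.2769 (running +15.2769)
  i=2: -3.2947·1.2125 − -3.5575·4.3051 = +11.3205 (running +26.5974)
  i=3: -3.5575·-4.5623 − -2.2450·1.2125 = +18.9528 (running +45.5502)
  i=4: -2.2450·-4.0310 − 0.7652·-4.5623 = +12.5411 (running +58.0914)
  i=5: 0.7652·1.2901 − 2.5612·-4.0310 = +11.3115 (running +69.4029)
Area = |Σ|/2 = |69.4029|/2 = 34.7014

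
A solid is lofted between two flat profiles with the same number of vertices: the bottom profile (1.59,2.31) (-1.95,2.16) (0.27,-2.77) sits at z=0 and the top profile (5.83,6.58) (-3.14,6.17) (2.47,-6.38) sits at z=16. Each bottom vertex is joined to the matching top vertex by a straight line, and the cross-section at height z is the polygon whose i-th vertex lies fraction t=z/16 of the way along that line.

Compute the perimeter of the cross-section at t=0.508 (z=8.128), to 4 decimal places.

Perimeter at t=0.508: 25.3320

Cross-section at t=0.508: each vertex is (1-t)·p0[i] + t·p1[i].
  v1: (1-0.508)·(1.59,2.31) + 0.508·(5.83,6.58) = (3.7439,4.4792)
  v2: (1-0.508)·(-1.95,2.16) + 0.508·(-3.14,6.17) = (-2.5545,4.1971)
  v3: (1-0.508)·(0.27,-2.77) + 0.508·(2.47,-6.38) = (1.3876,-4.6039)
Perimeter = Σ |v_{i+1} − v_i|:
  edge 1→2: √(-6.2984² + -0.2821²) = 6.3048 (running 6.3048)
  edge 2→3: √(3.9421² + -8.8010²) = 9.6435 (running 15.9483)
  edge 3→1: √(2.3563² + 9.0830²) = 9.3837 (running 25.3320)
Perimeter = 25.3320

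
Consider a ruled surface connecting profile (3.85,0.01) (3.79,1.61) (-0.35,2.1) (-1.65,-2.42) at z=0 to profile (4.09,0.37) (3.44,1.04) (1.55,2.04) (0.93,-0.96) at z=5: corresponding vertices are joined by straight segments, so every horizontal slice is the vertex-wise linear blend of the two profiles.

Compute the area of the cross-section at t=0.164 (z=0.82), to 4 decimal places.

Area at t=0.164: 12.2725

Cross-section at t=0.164: each vertex is (1-t)·p0[i] + t·p1[i].
  v1: (1-0.164)·(3.85,0.01) + 0.164·(4.09,0.37) = (3.8894,0.0690)
  v2: (1-0.164)·(3.79,1.61) + 0.164·(3.44,1.04) = (3.7326,1.5165)
  v3: (1-0.164)·(-0.35,2.1) + 0.164·(1.55,2.04) = (-0.0384,2.0902)
  v4: (1-0.164)·(-1.65,-2.42) + 0.164·(0.93,-0.96) = (-1.2269,-2.1806)
Shoelace sum Σ(x_i·y_{i+1} − x_{i+1}·y_i):
  i=1: 3.8894·1.5165 − 3.7326·0.0690 = +5.6406 (running +5.6406)
  i=2: 3.7326·2.0902 − -0.0384·1.5165 = +7.8600 (running +13.5006)
  i=3: -0.0384·-2.1806 − -1.2269·2.0902 = +2.6481 (running +16.1487)
  i=4: -1.2269·0.0690 − 3.8894·-2.1806 = +8.3963 (running +24.5449)
Area = |Σ|/2 = |24.5449|/2 = 12.2725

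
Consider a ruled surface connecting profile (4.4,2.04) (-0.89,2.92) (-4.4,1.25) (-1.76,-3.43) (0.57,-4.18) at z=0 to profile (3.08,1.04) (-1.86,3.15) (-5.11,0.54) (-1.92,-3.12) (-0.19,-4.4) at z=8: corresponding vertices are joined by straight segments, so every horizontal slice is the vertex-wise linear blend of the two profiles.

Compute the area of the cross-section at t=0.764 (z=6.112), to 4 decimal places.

Cross-section at t=0.764: each vertex is (1-t)·p0[i] + t·p1[i].
  v1: (1-0.764)·(4.4,2.04) + 0.764·(3.08,1.04) = (3.3915,1.2760)
  v2: (1-0.764)·(-0.89,2.92) + 0.764·(-1.86,3.15) = (-1.6311,3.0957)
  v3: (1-0.764)·(-4.4,1.25) + 0.764·(-5.11,0.54) = (-4.9424,0.7076)
  v4: (1-0.764)·(-1.76,-3.43) + 0.764·(-1.92,-3.12) = (-1.8822,-3.1932)
  v5: (1-0.764)·(0.57,-4.18) + 0.764·(-0.19,-4.4) = (-0.0106,-4.3481)
Shoelace sum Σ(x_i·y_{i+1} − x_{i+1}·y_i):
  i=1: 3.3915·3.0957 − -1.6311·1.2760 = +12.5805 (running +12.5805)
  i=2: -1.6311·0.7076 − -4.9424·3.0957 = +14.1463 (running +26.7268)
  i=3: -4.9424·-3.1932 − -1.8822·0.7076 = +17.1138 (running +43.8406)
  i=4: -1.8822·-4.3481 − -0.0106·-3.1932 = +8.1502 (running +51.9907)
  i=5: -0.0106·1.2760 − 3.3915·-4.3481 = +14.7330 (running +66.7238)
Area = |Σ|/2 = |66.7238|/2 = 33.3619

Area at t=0.764: 33.3619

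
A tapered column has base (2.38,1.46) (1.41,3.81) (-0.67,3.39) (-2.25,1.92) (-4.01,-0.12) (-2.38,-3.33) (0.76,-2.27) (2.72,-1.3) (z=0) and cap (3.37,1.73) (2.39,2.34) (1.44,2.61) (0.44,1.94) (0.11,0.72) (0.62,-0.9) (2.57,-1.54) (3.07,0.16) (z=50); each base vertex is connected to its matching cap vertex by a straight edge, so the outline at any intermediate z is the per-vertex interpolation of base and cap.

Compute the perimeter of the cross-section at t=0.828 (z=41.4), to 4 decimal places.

Cross-section at t=0.828: each vertex is (1-t)·p0[i] + t·p1[i].
  v1: (1-0.828)·(2.38,1.46) + 0.828·(3.37,1.73) = (3.1997,1.6836)
  v2: (1-0.828)·(1.41,3.81) + 0.828·(2.39,2.34) = (2.2214,2.5928)
  v3: (1-0.828)·(-0.67,3.39) + 0.828·(1.44,2.61) = (1.0771,2.7442)
  v4: (1-0.828)·(-2.25,1.92) + 0.828·(0.44,1.94) = (-0.0227,1.9366)
  v5: (1-0.828)·(-4.01,-0.12) + 0.828·(0.11,0.72) = (-0.5986,0.5755)
  v6: (1-0.828)·(-2.38,-3.33) + 0.828·(0.62,-0.9) = (0.1040,-1.3180)
  v7: (1-0.828)·(0.76,-2.27) + 0.828·(2.57,-1.54) = (2.2587,-1.6656)
  v8: (1-0.828)·(2.72,-1.3) + 0.828·(3.07,0.16) = (3.0098,-0.0911)
Perimeter = Σ |v_{i+1} − v_i|:
  edge 1→2: √(-0.9783² + 0.9093²) = 1.3356 (running 1.3356)
  edge 2→3: √(-1.1444² + 0.1513²) = 1.1543 (running 2.4899)
  edge 3→4: √(-1.0998² + -0.8076²) = 1.3644 (running 3.8544)
  edge 4→5: √(-0.5760² + -1.3610²) = 1.4779 (running 5.3322)
  edge 5→6: √(0.7026² + -1.8935²) = 2.0196 (running 7.3519)
  edge 6→7: √(2.1547² + -0.3476²) = 2.1825 (running 9.5344)
  edge 7→8: √(0.7511² + 1.5744²) = 1.7444 (running 11.2789)
  edge 8→1: √(0.1899² + 1.7747²) = 1.7848 (running 13.0637)
Perimeter = 13.0637

Perimeter at t=0.828: 13.0637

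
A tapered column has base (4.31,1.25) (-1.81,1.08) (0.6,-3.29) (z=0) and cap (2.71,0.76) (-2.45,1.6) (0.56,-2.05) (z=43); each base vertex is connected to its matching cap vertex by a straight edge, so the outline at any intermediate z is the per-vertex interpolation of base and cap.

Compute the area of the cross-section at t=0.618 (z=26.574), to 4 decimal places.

Area at t=0.618: 10.2148

Cross-section at t=0.618: each vertex is (1-t)·p0[i] + t·p1[i].
  v1: (1-0.618)·(4.31,1.25) + 0.618·(2.71,0.76) = (3.3212,0.9472)
  v2: (1-0.618)·(-1.81,1.08) + 0.618·(-2.45,1.6) = (-2.2055,1.4014)
  v3: (1-0.618)·(0.6,-3.29) + 0.618·(0.56,-2.05) = (0.5753,-2.5237)
Shoelace sum Σ(x_i·y_{i+1} − x_{i+1}·y_i):
  i=1: 3.3212·1.4014 − -2.2055·0.9472 = +6.7432 (running +6.7432)
  i=2: -2.2055·-2.5237 − 0.5753·1.4014 = +4.7599 (running +11.5031)
  i=3: 0.5753·0.9472 − 3.3212·-2.5237 = +8.9265 (running +20.4296)
Area = |Σ|/2 = |20.4296|/2 = 10.2148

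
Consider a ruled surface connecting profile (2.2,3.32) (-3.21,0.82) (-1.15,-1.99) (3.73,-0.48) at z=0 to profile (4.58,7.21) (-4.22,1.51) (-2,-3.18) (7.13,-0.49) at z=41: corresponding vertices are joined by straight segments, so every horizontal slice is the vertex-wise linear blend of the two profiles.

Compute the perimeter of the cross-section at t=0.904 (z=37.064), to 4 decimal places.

Perimeter at t=0.904: 31.8843

Cross-section at t=0.904: each vertex is (1-t)·p0[i] + t·p1[i].
  v1: (1-0.904)·(2.2,3.32) + 0.904·(4.58,7.21) = (4.3515,6.8366)
  v2: (1-0.904)·(-3.21,0.82) + 0.904·(-4.22,1.51) = (-4.1230,1.4438)
  v3: (1-0.904)·(-1.15,-1.99) + 0.904·(-2,-3.18) = (-1.9184,-3.0658)
  v4: (1-0.904)·(3.73,-0.48) + 0.904·(7.13,-0.49) = (6.8036,-0.4890)
Perimeter = Σ |v_{i+1} − v_i|:
  edge 1→2: √(-8.4746² + -5.3928²) = 10.0449 (running 10.0449)
  edge 2→3: √(2.2046² + -4.5095²) = 5.0196 (running 15.0645)
  edge 3→4: √(8.7220² + 2.5767²) = 9.0947 (running 24.1592)
  edge 4→1: √(-2.4521² + 7.3256²) = 7.7251 (running 31.8843)
Perimeter = 31.8843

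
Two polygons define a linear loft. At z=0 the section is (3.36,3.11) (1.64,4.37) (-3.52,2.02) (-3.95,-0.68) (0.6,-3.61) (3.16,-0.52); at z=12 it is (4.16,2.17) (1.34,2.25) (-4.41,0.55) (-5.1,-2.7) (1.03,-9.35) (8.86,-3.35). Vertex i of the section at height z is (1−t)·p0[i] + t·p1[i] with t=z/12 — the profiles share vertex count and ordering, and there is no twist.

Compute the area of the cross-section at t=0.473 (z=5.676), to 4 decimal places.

Cross-section at t=0.473: each vertex is (1-t)·p0[i] + t·p1[i].
  v1: (1-0.473)·(3.36,3.11) + 0.473·(4.16,2.17) = (3.7384,2.6654)
  v2: (1-0.473)·(1.64,4.37) + 0.473·(1.34,2.25) = (1.4981,3.3672)
  v3: (1-0.473)·(-3.52,2.02) + 0.473·(-4.41,0.55) = (-3.9410,1.3247)
  v4: (1-0.473)·(-3.95,-0.68) + 0.473·(-5.1,-2.7) = (-4.4939,-1.6355)
  v5: (1-0.473)·(0.6,-3.61) + 0.473·(1.03,-9.35) = (0.8034,-6.3250)
  v6: (1-0.473)·(3.16,-0.52) + 0.473·(8.86,-3.35) = (5.8561,-1.8586)
Shoelace sum Σ(x_i·y_{i+1} − x_{i+1}·y_i):
  i=1: 3.7384·3.3672 − 1.4981·2.6654 = +8.5951 (running +8.5951)
  i=2: 1.4981·1.3247 − -3.9410·3.3672 = +15.2547 (running +23.8498)
  i=3: -3.9410·-1.6355 − -4.4939·1.3247 = +12.3984 (running +36.2482)
  i=4: -4.4939·-6.3250 − 0.8034·-1.6355 = +29.7382 (running +65.9864)
  i=5: 0.8034·-1.8586 − 5.8561·-6.3250 = +35.5468 (running +101.5332)
  i=6: 5.8561·2.6654 − 3.7384·-1.8586 = +22.5569 (running +124.0901)
Area = |Σ|/2 = |124.0901|/2 = 62.0450

Area at t=0.473: 62.0450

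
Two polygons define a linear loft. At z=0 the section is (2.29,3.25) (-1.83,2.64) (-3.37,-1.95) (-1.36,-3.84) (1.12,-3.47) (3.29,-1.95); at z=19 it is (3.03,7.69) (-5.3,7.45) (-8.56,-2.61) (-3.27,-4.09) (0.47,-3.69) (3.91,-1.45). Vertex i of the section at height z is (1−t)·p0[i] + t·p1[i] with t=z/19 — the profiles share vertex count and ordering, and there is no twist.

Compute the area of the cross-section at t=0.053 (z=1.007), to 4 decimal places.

Area at t=0.053: 37.1348

Cross-section at t=0.053: each vertex is (1-t)·p0[i] + t·p1[i].
  v1: (1-0.053)·(2.29,3.25) + 0.053·(3.03,7.69) = (2.3292,3.4853)
  v2: (1-0.053)·(-1.83,2.64) + 0.053·(-5.3,7.45) = (-2.0139,2.8949)
  v3: (1-0.053)·(-3.37,-1.95) + 0.053·(-8.56,-2.61) = (-3.6451,-1.9850)
  v4: (1-0.053)·(-1.36,-3.84) + 0.053·(-3.27,-4.09) = (-1.4612,-3.8532)
  v5: (1-0.053)·(1.12,-3.47) + 0.053·(0.47,-3.69) = (1.0856,-3.4817)
  v6: (1-0.053)·(3.29,-1.95) + 0.053·(3.91,-1.45) = (3.3229,-1.9235)
Shoelace sum Σ(x_i·y_{i+1} − x_{i+1}·y_i):
  i=1: 2.3292·2.8949 − -2.0139·3.4853 = +13.7620 (running +13.7620)
  i=2: -2.0139·-1.9850 − -3.6451·2.8949 = +14.5498 (running +28.3118)
  i=3: -3.6451·-3.8532 − -1.4612·-1.9850 = +11.1449 (running +39.4567)
  i=4: -1.4612·-3.4817 − 1.0856·-3.8532 = +9.2704 (running +48.7271)
  i=5: 1.0856·-1.9235 − 3.3229·-3.4817 = +9.4810 (running +58.2081)
  i=6: 3.3229·3.4853 − 2.3292·-1.9235 = +16.0615 (running +74.2696)
Area = |Σ|/2 = |74.2696|/2 = 37.1348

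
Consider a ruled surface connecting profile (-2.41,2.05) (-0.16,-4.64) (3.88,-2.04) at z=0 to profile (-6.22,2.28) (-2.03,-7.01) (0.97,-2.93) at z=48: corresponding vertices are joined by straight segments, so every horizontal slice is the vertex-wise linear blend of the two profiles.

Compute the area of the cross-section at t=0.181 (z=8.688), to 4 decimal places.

Cross-section at t=0.181: each vertex is (1-t)·p0[i] + t·p1[i].
  v1: (1-0.181)·(-2.41,2.05) + 0.181·(-6.22,2.28) = (-3.0996,2.0916)
  v2: (1-0.181)·(-0.16,-4.64) + 0.181·(-2.03,-7.01) = (-0.4985,-5.0690)
  v3: (1-0.181)·(3.88,-2.04) + 0.181·(0.97,-2.93) = (3.3533,-2.2011)
Shoelace sum Σ(x_i·y_{i+1} − x_{i+1}·y_i):
  i=1: -3.0996·-5.0690 − -0.4985·2.0916 = +16.7544 (running +16.7544)
  i=2: -0.4985·-2.2011 − 3.3533·-5.0690 = +18.0949 (running +34.8493)
  i=3: 3.3533·2.0916 − -3.0996·-2.2011 = +0.1913 (running +35.0407)
Area = |Σ|/2 = |35.0407|/2 = 17.5203

Area at t=0.181: 17.5203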